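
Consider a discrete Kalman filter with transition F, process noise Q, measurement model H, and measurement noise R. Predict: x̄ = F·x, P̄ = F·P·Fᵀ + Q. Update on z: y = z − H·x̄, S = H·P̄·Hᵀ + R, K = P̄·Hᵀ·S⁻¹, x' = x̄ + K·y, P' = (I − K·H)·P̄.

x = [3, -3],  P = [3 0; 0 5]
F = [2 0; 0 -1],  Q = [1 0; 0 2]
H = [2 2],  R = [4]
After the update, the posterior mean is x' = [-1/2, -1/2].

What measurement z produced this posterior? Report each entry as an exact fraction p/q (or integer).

x̄ = F·x = [6, 3]
P̄ = F·P·Fᵀ + Q = [13 0; 0 7]
S = H·P̄·Hᵀ + R = [84]
K = P̄·Hᵀ·S⁻¹ = [13/42; 1/6]
x' − x̄ = [-13/2, -7/2] = K·y
y = (KᵀK)⁻¹·Kᵀ·(x' − x̄) = [-21]
z = y + H·x̄ = [-21] + [18] = [-3]

z = [-3]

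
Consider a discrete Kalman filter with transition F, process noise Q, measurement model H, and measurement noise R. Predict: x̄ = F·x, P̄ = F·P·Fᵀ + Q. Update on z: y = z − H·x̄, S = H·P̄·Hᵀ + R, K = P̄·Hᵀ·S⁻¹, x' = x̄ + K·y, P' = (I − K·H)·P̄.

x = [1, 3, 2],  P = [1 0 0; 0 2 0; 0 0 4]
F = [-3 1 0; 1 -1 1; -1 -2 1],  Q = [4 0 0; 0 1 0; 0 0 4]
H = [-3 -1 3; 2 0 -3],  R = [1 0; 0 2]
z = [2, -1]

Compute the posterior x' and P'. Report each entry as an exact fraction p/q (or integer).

x' = [-5359/1816, 7255/3632, -2977/1816]
P' = [3589/908 -4301/1816 2683/908; -4301/1816 11637/3632 -2475/1816; 2683/908 -2475/1816 2157/908]

x̄ = F·x = [0, 0, -5]
P̄ = F·P·Fᵀ + Q = [15 -5 -1; -5 8 7; -1 7 17]
y = z − H·x̄ = [17, -16]
S = H·P̄·Hᵀ + R = [243 -227; -227 227]
K = P̄·Hᵀ·S⁻¹ = [-5/8 -871/1816; -3/16 -1177/3632; -3/8 -1105/1816]
x' = x̄ + K·y = [-5359/1816, 7255/3632, -2977/1816]
P' = (I − K·H)·P̄ = [3589/908 -4301/1816 2683/908; -4301/1816 11637/3632 -2475/1816; 2683/908 -2475/1816 2157/908]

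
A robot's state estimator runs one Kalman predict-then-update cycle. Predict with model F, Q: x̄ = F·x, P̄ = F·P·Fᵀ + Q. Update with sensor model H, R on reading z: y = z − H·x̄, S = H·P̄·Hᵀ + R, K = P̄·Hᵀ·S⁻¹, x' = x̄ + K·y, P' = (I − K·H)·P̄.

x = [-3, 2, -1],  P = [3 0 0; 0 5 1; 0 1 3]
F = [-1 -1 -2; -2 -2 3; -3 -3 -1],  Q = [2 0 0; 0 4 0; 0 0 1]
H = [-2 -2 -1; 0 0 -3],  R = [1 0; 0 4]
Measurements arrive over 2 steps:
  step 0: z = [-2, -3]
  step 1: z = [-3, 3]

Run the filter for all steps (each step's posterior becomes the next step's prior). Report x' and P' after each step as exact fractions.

step 0: x̄ = F·x = [3, -1, 4]
step 0: P̄ = F·P·Fᵀ + Q = [26 -1 37; -1 51 32; 37 32 82]
step 0: y = z − H·x̄ = [6, 9]
step 0: S = H·P̄·Hᵀ + R = [659 660; 660 742]
step 0: K = P̄·Hᵀ·S⁻¹ = [4353/26689 -15729/53378; -17292/26689 11928/26689; -440/26689 -8457/26689]
step 0: x' = x̄ + K·y = [70809/53378, -23089/26689, 28003/26689]
step 0: P' = (I − K·H)·P̄ = [399331/53378 -207085/26689 10486/26689; -207085/26689 223683/26689 -15904/26689; 10486/26689 -15904/26689 11276/26689]
step 1: x̄ = F·x = [-10511/4106, 59378/26689, -129899/53378]
step 1: P̄ = F·P·Fᵀ + Q = [13229/4106 -4209/2053 1871/4106; -4209/2053 309970/26689 59169/26689; 1871/4106 59169/26689 176127/53378]
step 1: y = z − H·x̄ = [-325807/53378, -229563/53378]
step 1: S = H·P̄·Hᵀ + R = [3092345/53378 1384347/53378; 1384347/53378 1798655/53378]
step 1: K = P̄·Hᵀ·S⁻¹ = [-3142134/68298647 -352419/68298647; -29184964/68298647 8981790/68298647; -1845796/68298647 -18643089/68298647]
step 1: x' = x̄ + K·y = [-154144037/68298647, 291461895/68298647, -74764683/68298647]
step 1: P' = (I − K·H)·P̄ = [210772559/68298647 -209436438/68298647 469892/68298647; -209436438/68298647 230016780/68298647 -11975720/68298647; 469892/68298647 -11975720/68298647 24857452/68298647]

step 0: x' = [70809/53378, -23089/26689, 28003/26689], P' = [399331/53378 -207085/26689 10486/26689; -207085/26689 223683/26689 -15904/26689; 10486/26689 -15904/26689 11276/26689]
step 1: x' = [-154144037/68298647, 291461895/68298647, -74764683/68298647], P' = [210772559/68298647 -209436438/68298647 469892/68298647; -209436438/68298647 230016780/68298647 -11975720/68298647; 469892/68298647 -11975720/68298647 24857452/68298647]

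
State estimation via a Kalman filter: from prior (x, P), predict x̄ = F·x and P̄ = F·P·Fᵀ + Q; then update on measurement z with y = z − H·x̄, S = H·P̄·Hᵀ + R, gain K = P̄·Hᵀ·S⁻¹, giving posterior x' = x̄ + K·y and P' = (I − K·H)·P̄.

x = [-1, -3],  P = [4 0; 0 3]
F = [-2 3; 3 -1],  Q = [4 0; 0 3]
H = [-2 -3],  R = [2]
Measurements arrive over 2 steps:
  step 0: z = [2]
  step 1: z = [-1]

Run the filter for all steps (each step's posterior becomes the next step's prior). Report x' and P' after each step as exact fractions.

step 0: x̄ = F·x = [-7, 0]
step 0: P̄ = F·P·Fᵀ + Q = [47 -33; -33 42]
step 0: y = z − H·x̄ = [-12]
step 0: S = H·P̄·Hᵀ + R = [172]
step 0: K = P̄·Hᵀ·S⁻¹ = [5/172; -15/43]
step 0: x' = x̄ + K·y = [-316/43, 180/43]
step 0: P' = (I − K·H)·P̄ = [8059/172 -1344/43; -1344/43 906/43]
step 1: x̄ = F·x = [1172/43, -1128/43]
step 1: P̄ = F·P·Fᵀ + Q = [32513/43 -59181/86; -59181/86 108927/172]
step 1: y = z − H·x̄ = [-1083/43]
step 1: S = H·P̄·Hᵀ + R = [80551/172]
step 1: K = P̄·Hᵀ·S⁻¹ = [94982/80551; -90057/80551]
step 1: x' = x̄ + K·y = [-196738/80551, 155121/80551]
step 1: P' = (I − K·H)·P̄ = [8454874/80551 -5699904/80551; -5699904/80551 3859974/80551]

step 0: x' = [-316/43, 180/43], P' = [8059/172 -1344/43; -1344/43 906/43]
step 1: x' = [-196738/80551, 155121/80551], P' = [8454874/80551 -5699904/80551; -5699904/80551 3859974/80551]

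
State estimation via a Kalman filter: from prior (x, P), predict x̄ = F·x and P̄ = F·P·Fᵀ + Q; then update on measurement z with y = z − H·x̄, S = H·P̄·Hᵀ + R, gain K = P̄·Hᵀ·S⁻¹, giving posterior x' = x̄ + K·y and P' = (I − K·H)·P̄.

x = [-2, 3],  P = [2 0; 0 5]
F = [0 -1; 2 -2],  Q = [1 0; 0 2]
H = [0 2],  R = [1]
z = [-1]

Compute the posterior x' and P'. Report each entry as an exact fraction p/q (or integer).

x̄ = F·x = [-3, -10]
P̄ = F·P·Fᵀ + Q = [6 10; 10 30]
y = z − H·x̄ = [19]
S = H·P̄·Hᵀ + R = [121]
K = P̄·Hᵀ·S⁻¹ = [20/121; 60/121]
x' = x̄ + K·y = [17/121, -70/121]
P' = (I − K·H)·P̄ = [326/121 10/121; 10/121 30/121]

x' = [17/121, -70/121]
P' = [326/121 10/121; 10/121 30/121]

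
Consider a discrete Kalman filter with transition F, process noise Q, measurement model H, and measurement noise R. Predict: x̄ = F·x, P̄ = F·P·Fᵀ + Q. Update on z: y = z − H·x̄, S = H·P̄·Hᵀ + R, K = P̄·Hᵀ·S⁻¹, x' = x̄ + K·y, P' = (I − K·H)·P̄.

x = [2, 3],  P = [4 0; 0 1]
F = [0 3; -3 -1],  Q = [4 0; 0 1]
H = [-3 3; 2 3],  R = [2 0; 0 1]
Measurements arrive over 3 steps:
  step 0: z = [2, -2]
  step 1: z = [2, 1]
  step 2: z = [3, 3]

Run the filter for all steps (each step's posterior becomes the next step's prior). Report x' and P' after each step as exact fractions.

step 0: x̄ = F·x = [9, -9]
step 0: P̄ = F·P·Fᵀ + Q = [13 -3; -3 38]
step 0: y = z − H·x̄ = [56, 7]
step 0: S = H·P̄·Hᵀ + R = [515 273; 273 359]
step 0: K = P̄·Hᵀ·S⁻¹ = [-21873/110356 21859/110356; 14673/110356 22041/110356]
step 0: x' = x̄ + K·y = [-78671/110356, -17229/110356]
step 0: P' = (I − K·H)·P̄ = [13121/110356 -1461/110356; -1461/110356 8321/110356]
step 1: x̄ = F·x = [-51687/110356, 126621/55178]
step 1: P̄ = F·P·Fᵀ + Q = [516313/110356 -5907/55178; -5907/55178 57000/27589]
step 1: y = z − H·x̄ = [-694075/110356, -136499/27589]
step 1: S = H·P̄·Hᵀ + R = [7132181/110356 -252609/27589; -252609/27589 1021460/27589]
step 1: K = P̄·Hᵀ·S⁻¹ = [-12382509/63702856 7134289/36401632; 8170803/63702856 7038057/36401632]
step 1: x' = x̄ + K·y = [-27456283/127405712, 67713117/127405712]
step 1: P' = (I − K·H)·P̄ = [29800019/254811424 -3220005/254811424; -3220005/254811424 18568803/254811424]
step 2: x̄ = F·x = [203139351/127405712, 523419/4550204]
step 2: P̄ = F·P·Fᵀ + Q = [1186364923/254811424 -954513/9100408; -954513/9100408 4663039/2275102]
step 2: y = z − H·x̄ = [947667993/127405712, -34014381/63702856]
step 2: S = H·P̄·Hᵀ + R = [16368325019/254811424 -1168833567/127405712; -1168833567/127405712 2344974515/63702856]
step 2: K = P̄·Hᵀ·S⁻¹ = [-56466850713/290545318058 113879529073/581090636116; 37254955953/290545318058 112321084317/581090636116]
step 2: x' = x̄ + K·y = [25678889031/581090636116, 561088681743/581090636116]
step 2: P' = (I − K·H)·P̄ = [67949386385/581090636116 -7339747899/581090636116; -7339747899/581090636116 42333526705/581090636116]

step 0: x' = [-78671/110356, -17229/110356], P' = [13121/110356 -1461/110356; -1461/110356 8321/110356]
step 1: x' = [-27456283/127405712, 67713117/127405712], P' = [29800019/254811424 -3220005/254811424; -3220005/254811424 18568803/254811424]
step 2: x' = [25678889031/581090636116, 561088681743/581090636116], P' = [67949386385/581090636116 -7339747899/581090636116; -7339747899/581090636116 42333526705/581090636116]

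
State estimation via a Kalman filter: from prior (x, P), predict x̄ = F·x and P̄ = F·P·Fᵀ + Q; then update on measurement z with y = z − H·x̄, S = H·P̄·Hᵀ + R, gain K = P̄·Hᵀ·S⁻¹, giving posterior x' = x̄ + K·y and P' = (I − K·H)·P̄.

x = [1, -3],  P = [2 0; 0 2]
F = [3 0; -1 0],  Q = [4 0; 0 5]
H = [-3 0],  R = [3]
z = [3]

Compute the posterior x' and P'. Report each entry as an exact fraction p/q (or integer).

x̄ = F·x = [3, -1]
P̄ = F·P·Fᵀ + Q = [22 -6; -6 7]
y = z − H·x̄ = [12]
S = H·P̄·Hᵀ + R = [201]
K = P̄·Hᵀ·S⁻¹ = [-22/67; 6/67]
x' = x̄ + K·y = [-63/67, 5/67]
P' = (I − K·H)·P̄ = [22/67 -6/67; -6/67 361/67]

x' = [-63/67, 5/67]
P' = [22/67 -6/67; -6/67 361/67]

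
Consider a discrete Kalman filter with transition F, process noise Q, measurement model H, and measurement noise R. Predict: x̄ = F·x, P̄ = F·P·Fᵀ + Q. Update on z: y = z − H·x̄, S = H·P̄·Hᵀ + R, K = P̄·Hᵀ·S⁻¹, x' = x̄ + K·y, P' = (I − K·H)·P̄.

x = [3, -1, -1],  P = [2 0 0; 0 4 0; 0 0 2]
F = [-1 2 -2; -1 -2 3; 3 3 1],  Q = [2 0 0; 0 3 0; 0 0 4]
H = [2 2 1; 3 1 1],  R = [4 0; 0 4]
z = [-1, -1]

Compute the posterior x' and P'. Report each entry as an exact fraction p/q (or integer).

x̄ = F·x = [-3, -4, 5]
P̄ = F·P·Fᵀ + Q = [28 -26 14; -26 39 -24; 14 -24 60]
y = z − H·x̄ = [8, 7]
S = H·P̄·Hᵀ + R = [84 96; 96 235]
K = P̄·Hᵀ·S⁻¹ = [-447/1754 360/877; 3259/5262 -457/877; 478/2631 226/877]
x' = x̄ + K·y = [-1899/877, -7085/2631, 21725/2631]
P' = (I − K·H)·P̄ = [2659/877 325/877 -6862/877; 325/877 12977/2631 -21386/2631; -6862/877 -21386/2631 85856/2631]

x' = [-1899/877, -7085/2631, 21725/2631]
P' = [2659/877 325/877 -6862/877; 325/877 12977/2631 -21386/2631; -6862/877 -21386/2631 85856/2631]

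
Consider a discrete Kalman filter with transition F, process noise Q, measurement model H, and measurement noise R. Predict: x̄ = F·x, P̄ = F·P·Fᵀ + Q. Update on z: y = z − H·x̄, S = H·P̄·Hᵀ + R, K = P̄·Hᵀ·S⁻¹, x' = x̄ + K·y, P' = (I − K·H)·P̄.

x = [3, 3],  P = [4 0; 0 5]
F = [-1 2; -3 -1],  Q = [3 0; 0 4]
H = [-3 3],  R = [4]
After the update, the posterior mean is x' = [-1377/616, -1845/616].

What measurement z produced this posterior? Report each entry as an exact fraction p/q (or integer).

z = [-2]

x̄ = F·x = [3, -12]
P̄ = F·P·Fᵀ + Q = [27 2; 2 45]
S = H·P̄·Hᵀ + R = [616]
K = P̄·Hᵀ·S⁻¹ = [-75/616; 129/616]
x' − x̄ = [-3225/616, 5547/616] = K·y
y = (KᵀK)⁻¹·Kᵀ·(x' − x̄) = [43]
z = y + H·x̄ = [43] + [-45] = [-2]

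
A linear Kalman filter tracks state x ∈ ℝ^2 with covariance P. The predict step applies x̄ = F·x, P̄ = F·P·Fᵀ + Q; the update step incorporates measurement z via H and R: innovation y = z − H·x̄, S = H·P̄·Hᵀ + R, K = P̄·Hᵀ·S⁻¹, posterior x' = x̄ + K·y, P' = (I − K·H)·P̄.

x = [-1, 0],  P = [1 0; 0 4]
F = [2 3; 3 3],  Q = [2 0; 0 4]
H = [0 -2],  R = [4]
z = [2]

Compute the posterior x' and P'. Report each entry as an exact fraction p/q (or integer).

x̄ = F·x = [-2, -3]
P̄ = F·P·Fᵀ + Q = [42 42; 42 49]
y = z − H·x̄ = [-4]
S = H·P̄·Hᵀ + R = [200]
K = P̄·Hᵀ·S⁻¹ = [-21/50; -49/100]
x' = x̄ + K·y = [-8/25, -26/25]
P' = (I − K·H)·P̄ = [168/25 21/25; 21/25 49/50]

x' = [-8/25, -26/25]
P' = [168/25 21/25; 21/25 49/50]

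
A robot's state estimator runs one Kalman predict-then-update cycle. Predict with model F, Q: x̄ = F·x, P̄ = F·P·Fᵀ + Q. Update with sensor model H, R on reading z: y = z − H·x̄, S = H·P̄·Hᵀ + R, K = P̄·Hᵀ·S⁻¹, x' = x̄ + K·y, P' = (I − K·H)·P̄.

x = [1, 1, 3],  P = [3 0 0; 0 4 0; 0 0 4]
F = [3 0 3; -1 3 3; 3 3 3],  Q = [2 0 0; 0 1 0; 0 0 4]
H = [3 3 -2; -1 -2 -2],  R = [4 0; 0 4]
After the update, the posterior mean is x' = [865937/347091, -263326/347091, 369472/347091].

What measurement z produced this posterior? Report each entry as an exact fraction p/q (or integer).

z = [3, -3]

x̄ = F·x = [12, 11, 15]
P̄ = F·P·Fᵀ + Q = [65 27 63; 27 76 63; 63 63 103]
S = H·P̄·Hᵀ + R = [659 -860; -860 1649]
K = P̄·Hᵀ·S⁻¹ = [36650/347091 -32455/347091; 39467/347091 -43615/347091; -56072/347091 -112385/347091]
x' − x̄ = [-3299155/347091, -4081327/347091, -4836893/347091] = K·y
y = (KᵀK)⁻¹·Kᵀ·(x' − x̄) = [-36, 61]
z = y + H·x̄ = [-36, 61] + [39, -64] = [3, -3]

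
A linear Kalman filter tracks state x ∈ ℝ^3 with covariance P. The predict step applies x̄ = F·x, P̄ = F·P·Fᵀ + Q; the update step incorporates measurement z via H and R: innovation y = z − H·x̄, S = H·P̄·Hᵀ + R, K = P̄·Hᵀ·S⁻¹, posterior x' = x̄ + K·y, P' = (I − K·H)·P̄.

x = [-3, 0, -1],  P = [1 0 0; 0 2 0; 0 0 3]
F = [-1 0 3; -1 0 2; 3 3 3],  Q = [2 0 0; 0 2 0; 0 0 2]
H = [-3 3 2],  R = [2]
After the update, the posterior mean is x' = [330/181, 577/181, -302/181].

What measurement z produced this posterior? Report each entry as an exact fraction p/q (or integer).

x̄ = F·x = [0, 1, -12]
P̄ = F·P·Fᵀ + Q = [30 19 24; 19 15 15; 24 15 56]
S = H·P̄·Hᵀ + R = [181]
K = P̄·Hᵀ·S⁻¹ = [15/181; 18/181; 85/181]
x' − x̄ = [330/181, 396/181, 1870/181] = K·y
y = (KᵀK)⁻¹·Kᵀ·(x' − x̄) = [22]
z = y + H·x̄ = [22] + [-21] = [1]

z = [1]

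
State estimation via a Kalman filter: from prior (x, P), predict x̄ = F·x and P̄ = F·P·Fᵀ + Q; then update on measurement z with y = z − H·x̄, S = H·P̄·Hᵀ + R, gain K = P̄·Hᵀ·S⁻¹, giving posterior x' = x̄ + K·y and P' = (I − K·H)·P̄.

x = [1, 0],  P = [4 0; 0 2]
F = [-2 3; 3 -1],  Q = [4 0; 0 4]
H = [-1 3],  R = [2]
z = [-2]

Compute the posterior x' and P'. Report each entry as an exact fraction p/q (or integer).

x' = [18/23, -9/23]
P' = [3170/299 78/23; 78/23 30/23]

x̄ = F·x = [-2, 3]
P̄ = F·P·Fᵀ + Q = [38 -30; -30 42]
y = z − H·x̄ = [-13]
S = H·P̄·Hᵀ + R = [598]
K = P̄·Hᵀ·S⁻¹ = [-64/299; 6/23]
x' = x̄ + K·y = [18/23, -9/23]
P' = (I − K·H)·P̄ = [3170/299 78/23; 78/23 30/23]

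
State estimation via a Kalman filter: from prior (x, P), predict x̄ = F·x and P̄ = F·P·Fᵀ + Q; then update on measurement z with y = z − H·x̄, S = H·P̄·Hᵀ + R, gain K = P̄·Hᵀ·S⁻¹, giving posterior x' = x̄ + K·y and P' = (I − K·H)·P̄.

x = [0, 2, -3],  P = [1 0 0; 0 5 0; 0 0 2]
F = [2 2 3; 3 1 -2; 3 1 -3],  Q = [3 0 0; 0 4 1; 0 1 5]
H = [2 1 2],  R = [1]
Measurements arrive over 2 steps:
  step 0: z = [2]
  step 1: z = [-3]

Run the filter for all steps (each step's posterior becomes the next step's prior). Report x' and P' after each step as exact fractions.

step 0: x' = [-3935/463, 2120/463, 3347/463], P' = [12735/463 -6068/463 -9656/463; -6068/463 4294/463 3965/463; -9656/463 3965/463 7722/463]
step 1: x' = [2160489/424802, -1552251/424802, -2026769/424802], P' = [22120929/1699208 -13519519/1699208 -15443971/1699208; -13519519/1699208 13401041/1699208 7118813/1699208; -15443971/1699208 7118813/1699208 12242145/1699208]

step 0: x̄ = F·x = [-5, 8, 11]
step 0: P̄ = F·P·Fᵀ + Q = [45 4 -2; 4 26 27; -2 27 37]
step 0: y = z − H·x̄ = [-18]
step 0: S = H·P̄·Hᵀ + R = [463]
step 0: K = P̄·Hᵀ·S⁻¹ = [90/463; 88/463; 97/463]
step 0: x' = x̄ + K·y = [-3935/463, 2120/463, 3347/463]
step 0: P' = (I − K·H)·P̄ = [12735/463 -6068/463 -9656/463; -6068/463 4294/463 3965/463; -9656/463 3965/463 7722/463]
step 1: x̄ = F·x = [6411/463, -16379/463, -19726/463]
step 1: P̄ = F·P·Fᵀ + Q = [22167/463 -62123/463 -73907/463; -62123/463 215253/463 254311/463; -73907/463 254311/463 304332/463]
step 1: y = z − H·x̄ = [41620/463]
step 1: S = H·P̄·Hᵀ + R = [1699208/463]
step 1: K = P̄·Hᵀ·S⁻¹ = [-165603/1699208; 599629/1699208; 715161/1699208]
step 1: x' = x̄ + K·y = [2160489/424802, -1552251/424802, -2026769/424802]
step 1: P' = (I − K·H)·P̄ = [22120929/1699208 -13519519/1699208 -15443971/1699208; -13519519/1699208 13401041/1699208 7118813/1699208; -15443971/1699208 7118813/1699208 12242145/1699208]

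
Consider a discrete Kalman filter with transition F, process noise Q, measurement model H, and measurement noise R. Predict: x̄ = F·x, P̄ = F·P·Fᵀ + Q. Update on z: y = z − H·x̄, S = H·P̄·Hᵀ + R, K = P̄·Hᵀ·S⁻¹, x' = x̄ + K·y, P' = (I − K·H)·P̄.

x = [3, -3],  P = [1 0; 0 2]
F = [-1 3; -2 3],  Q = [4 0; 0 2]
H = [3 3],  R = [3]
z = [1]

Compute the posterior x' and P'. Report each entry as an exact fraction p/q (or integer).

x̄ = F·x = [-12, -15]
P̄ = F·P·Fᵀ + Q = [23 20; 20 24]
y = z − H·x̄ = [82]
S = H·P̄·Hᵀ + R = [786]
K = P̄·Hᵀ·S⁻¹ = [43/262; 22/131]
x' = x̄ + K·y = [191/131, -161/131]
P' = (I − K·H)·P̄ = [479/262 -218/131; -218/131 240/131]

x' = [191/131, -161/131]
P' = [479/262 -218/131; -218/131 240/131]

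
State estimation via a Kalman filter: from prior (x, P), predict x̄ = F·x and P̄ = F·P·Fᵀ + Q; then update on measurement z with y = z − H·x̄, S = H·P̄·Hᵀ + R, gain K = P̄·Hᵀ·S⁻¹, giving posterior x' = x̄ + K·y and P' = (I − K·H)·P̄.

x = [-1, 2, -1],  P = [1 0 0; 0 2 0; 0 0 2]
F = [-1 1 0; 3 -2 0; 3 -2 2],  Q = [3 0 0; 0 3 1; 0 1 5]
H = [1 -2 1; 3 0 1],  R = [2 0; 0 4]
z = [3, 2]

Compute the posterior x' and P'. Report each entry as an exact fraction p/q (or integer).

x' = [1334/521, -1790/521, -3210/521]
P' = [2453/1042 -2287/1042 -6715/1042; -2287/1042 3489/1042 8009/1042; -6715/1042 8009/1042 21901/1042]

x̄ = F·x = [3, -7, -9]
P̄ = F·P·Fᵀ + Q = [6 -7 -7; -7 20 18; -7 18 30]
y = z − H·x̄ = [-5, 2]
S = H·P̄·Hᵀ + R = [60 26; 26 46]
K = P̄·Hᵀ·S⁻¹ = [78/521 161/1042; -314/521 287/1042; -208/521 439/1042]
x' = x̄ + K·y = [1334/521, -1790/521, -3210/521]
P' = (I − K·H)·P̄ = [2453/1042 -2287/1042 -6715/1042; -2287/1042 3489/1042 8009/1042; -6715/1042 8009/1042 21901/1042]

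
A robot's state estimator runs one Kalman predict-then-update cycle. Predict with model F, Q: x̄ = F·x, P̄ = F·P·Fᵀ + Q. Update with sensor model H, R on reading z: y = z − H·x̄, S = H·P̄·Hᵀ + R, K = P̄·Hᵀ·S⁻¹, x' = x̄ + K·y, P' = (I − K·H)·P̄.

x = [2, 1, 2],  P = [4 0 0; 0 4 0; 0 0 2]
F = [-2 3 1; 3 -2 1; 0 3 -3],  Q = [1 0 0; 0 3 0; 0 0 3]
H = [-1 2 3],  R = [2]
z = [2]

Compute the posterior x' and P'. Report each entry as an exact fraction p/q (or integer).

x̄ = F·x = [1, 6, -3]
P̄ = F·P·Fᵀ + Q = [55 -46 30; -46 57 -30; 30 -30 57]
y = z − H·x̄ = [0]
S = H·P̄·Hᵀ + R = [442]
K = P̄·Hᵀ·S⁻¹ = [-57/442; 35/221; 81/442]
x' = x̄ + K·y = [1, 6, -3]
P' = (I − K·H)·P̄ = [21061/442 -8171/221 17877/442; -8171/221 10147/221 -9465/221; 17877/442 -9465/221 18633/442]

x' = [1, 6, -3]
P' = [21061/442 -8171/221 17877/442; -8171/221 10147/221 -9465/221; 17877/442 -9465/221 18633/442]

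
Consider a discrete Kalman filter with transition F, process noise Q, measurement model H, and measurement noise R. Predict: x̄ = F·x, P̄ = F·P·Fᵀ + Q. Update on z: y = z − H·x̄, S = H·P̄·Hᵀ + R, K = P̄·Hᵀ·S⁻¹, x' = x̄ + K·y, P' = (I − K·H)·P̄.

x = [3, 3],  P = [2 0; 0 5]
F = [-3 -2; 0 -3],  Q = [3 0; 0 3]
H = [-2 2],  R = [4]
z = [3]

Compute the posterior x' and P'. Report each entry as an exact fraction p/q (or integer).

x' = [-267/20, -117/10]
P' = [1109/30 183/5; 183/5 186/5]

x̄ = F·x = [-15, -9]
P̄ = F·P·Fᵀ + Q = [41 30; 30 48]
y = z − H·x̄ = [-9]
S = H·P̄·Hᵀ + R = [120]
K = P̄·Hᵀ·S⁻¹ = [-11/60; 3/10]
x' = x̄ + K·y = [-267/20, -117/10]
P' = (I − K·H)·P̄ = [1109/30 183/5; 183/5 186/5]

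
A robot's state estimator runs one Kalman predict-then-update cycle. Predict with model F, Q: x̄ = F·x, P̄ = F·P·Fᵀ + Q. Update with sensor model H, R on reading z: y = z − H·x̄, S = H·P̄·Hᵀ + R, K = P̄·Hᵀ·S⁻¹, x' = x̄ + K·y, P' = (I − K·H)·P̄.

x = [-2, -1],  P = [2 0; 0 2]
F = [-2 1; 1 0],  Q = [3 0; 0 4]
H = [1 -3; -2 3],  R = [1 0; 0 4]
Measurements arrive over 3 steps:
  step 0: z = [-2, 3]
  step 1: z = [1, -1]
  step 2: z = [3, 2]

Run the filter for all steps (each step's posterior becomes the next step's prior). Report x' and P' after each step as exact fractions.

step 0: x̄ = F·x = [3, -2]
step 0: P̄ = F·P·Fᵀ + Q = [13 -4; -4 6]
step 0: y = z − H·x̄ = [-11, 15]
step 0: S = H·P̄·Hᵀ + R = [92 -116; -116 158]
step 0: K = P̄·Hᵀ·S⁻¹ = [-229/540 -149/270; -23/54 -4/27]
step 0: x' = x̄ + K·y = [-331/540, 25/54]
step 0: P' = (I − K·H)·P̄ = [1421/540 55/54; 55/54 13/27]
step 1: x̄ = F·x = [76/45, -331/540]
step 1: P̄ = F·P·Fᵀ + Q = [149/15 -191/45; -191/45 3581/540]
step 1: y = z − H·x̄ = [-91/36, 253/60]
step 1: S = H·P̄·Hᵀ + R = [1153/12 -471/4; -471/4 3087/20]
step 1: K = P̄·Hᵀ·S⁻¹ = [-2267/6436 -27799/57924; -1279/3218 -10367/86886]
step 1: x' = x̄ + K·y = [96547/173772, -29041/260658]
step 1: P' = (I − K·H)·P̄ = [131599/57924 76001/86886; 76001/86886 55267/130329]
step 2: x̄ = F·x = [-159341/130329, 96547/173772]
step 2: P̄ = F·P·Fᵀ + Q = [1174639/130329 -159398/43443; -159398/43443 363295/57924]
step 2: y = z − H·x̄ = [3070235/521316, -1101019/521316]
step 2: S = H·P̄·Hᵀ + R = [46123423/521316 -56038991/521316; -56038991/521316 73259695/521316]
step 2: K = P̄·Hᵀ·S⁻¹ = [-160309385/457725044 -217192361/457725044; -12970827/32694646 -3836985/32694646]
step 2: x' = x̄ + K·y = [-261258063/114431261, -25060792/16347323]
step 2: P' = (I − K·H)·P̄ = [1029078829/457725044 28318767/32694646; 28318767/32694646 6881599/16347323]

step 0: x' = [-331/540, 25/54], P' = [1421/540 55/54; 55/54 13/27]
step 1: x' = [96547/173772, -29041/260658], P' = [131599/57924 76001/86886; 76001/86886 55267/130329]
step 2: x' = [-261258063/114431261, -25060792/16347323], P' = [1029078829/457725044 28318767/32694646; 28318767/32694646 6881599/16347323]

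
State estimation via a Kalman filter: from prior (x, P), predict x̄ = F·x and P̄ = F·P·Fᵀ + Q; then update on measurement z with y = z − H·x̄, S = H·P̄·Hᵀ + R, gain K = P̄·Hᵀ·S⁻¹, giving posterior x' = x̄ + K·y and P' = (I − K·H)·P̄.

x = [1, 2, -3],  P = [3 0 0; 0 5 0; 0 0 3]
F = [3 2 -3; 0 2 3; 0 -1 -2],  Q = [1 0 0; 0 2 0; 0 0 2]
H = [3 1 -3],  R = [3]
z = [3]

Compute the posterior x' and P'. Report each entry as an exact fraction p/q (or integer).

x̄ = F·x = [16, -5, 4]
P̄ = F·P·Fᵀ + Q = [75 -7 8; -7 49 -28; 8 -28 19]
y = z − H·x̄ = [-28]
S = H·P̄·Hᵀ + R = [880]
K = P̄·Hᵀ·S⁻¹ = [97/440; 7/55; -61/880]
x' = x̄ + K·y = [1081/110, -471/55, 1307/220]
P' = (I − K·H)·P̄ = [7091/220 -1743/55 9437/440; -1743/55 1911/55 -1113/55; 9437/440 -1113/55 12999/880]

x' = [1081/110, -471/55, 1307/220]
P' = [7091/220 -1743/55 9437/440; -1743/55 1911/55 -1113/55; 9437/440 -1113/55 12999/880]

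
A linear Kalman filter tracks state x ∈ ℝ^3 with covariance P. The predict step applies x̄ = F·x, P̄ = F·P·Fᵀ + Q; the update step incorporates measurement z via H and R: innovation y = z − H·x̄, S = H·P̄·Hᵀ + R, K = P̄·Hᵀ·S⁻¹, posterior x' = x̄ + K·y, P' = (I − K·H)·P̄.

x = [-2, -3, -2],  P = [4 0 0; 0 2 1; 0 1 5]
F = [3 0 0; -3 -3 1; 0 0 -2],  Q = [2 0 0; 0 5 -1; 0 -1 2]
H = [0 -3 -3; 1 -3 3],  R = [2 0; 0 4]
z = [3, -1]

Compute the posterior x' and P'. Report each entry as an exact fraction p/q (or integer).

x̄ = F·x = [-6, 13, 4]
P̄ = F·P·Fᵀ + Q = [38 -36 0; -36 58 -5; 0 -5 22]
y = z − H·x̄ = [54, 32]
S = H·P̄·Hᵀ + R = [632 432; 432 1068]
K = P̄·Hᵀ·S⁻¹ = [1089/10174 2851/30522; -6051/40696 -3063/20348; -7455/40696 3051/20348]
x' = x̄ + K·y = [42259/15261, 3131/20348, -22261/20348]
P' = (I − K·H)·P̄ = [195377/15261 10356/5087 -10719/5087; 10356/5087 19909/40696 -15875/40696; -10719/5087 -15875/40696 20845/40696]

x' = [42259/15261, 3131/20348, -22261/20348]
P' = [195377/15261 10356/5087 -10719/5087; 10356/5087 19909/40696 -15875/40696; -10719/5087 -15875/40696 20845/40696]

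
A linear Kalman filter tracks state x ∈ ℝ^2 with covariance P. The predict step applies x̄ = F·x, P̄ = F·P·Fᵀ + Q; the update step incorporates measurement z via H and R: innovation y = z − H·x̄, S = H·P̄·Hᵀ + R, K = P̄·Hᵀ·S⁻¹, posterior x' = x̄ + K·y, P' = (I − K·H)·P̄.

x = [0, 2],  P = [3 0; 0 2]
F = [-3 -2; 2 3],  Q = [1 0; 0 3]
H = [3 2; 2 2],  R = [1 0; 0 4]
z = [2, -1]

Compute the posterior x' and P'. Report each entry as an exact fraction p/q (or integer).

x' = [521/394, -855/788]
P' = [738/197 -1023/197; -1023/197 2913/394]

x̄ = F·x = [-4, 6]
P̄ = F·P·Fᵀ + Q = [36 -30; -30 33]
y = z − H·x̄ = [2, -5]
S = H·P̄·Hᵀ + R = [97 48; 48 40]
K = P̄·Hᵀ·S⁻¹ = [168/197 -285/394; -156/197 867/788]
x' = x̄ + K·y = [521/394, -855/788]
P' = (I − K·H)·P̄ = [738/197 -1023/197; -1023/197 2913/394]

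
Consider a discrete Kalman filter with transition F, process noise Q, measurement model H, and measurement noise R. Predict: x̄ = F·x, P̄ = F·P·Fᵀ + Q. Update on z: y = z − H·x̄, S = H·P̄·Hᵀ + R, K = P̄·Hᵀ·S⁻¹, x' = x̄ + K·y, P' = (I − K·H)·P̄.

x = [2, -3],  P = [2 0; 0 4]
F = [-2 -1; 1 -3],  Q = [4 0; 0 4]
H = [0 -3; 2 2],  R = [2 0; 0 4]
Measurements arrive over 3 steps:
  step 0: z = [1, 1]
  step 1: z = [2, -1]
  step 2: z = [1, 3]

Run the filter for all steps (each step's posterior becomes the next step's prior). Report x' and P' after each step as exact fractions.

step 0: x' = [23/50, -5/24], P' = [28/25 -1/5; -1/5 13/60]
step 1: x' = [74142/938669, -577671/938669], P' = [990546/938669 -183562/938669; -183562/938669 200602/938669]
step 2: x' = [476621514/283825793, -74085159/283825793], P' = [298331258/283825793 -55233104/283825793; -55233104/283825793 60588020/283825793]

step 0: x̄ = F·x = [-1, 11]
step 0: P̄ = F·P·Fᵀ + Q = [16 8; 8 42]
step 0: y = z − H·x̄ = [34, -19]
step 0: S = H·P̄·Hᵀ + R = [380 -300; -300 300]
step 0: K = P̄·Hᵀ·S⁻¹ = [3/10 23/50; -13/40 1/120]
step 0: x' = x̄ + K·y = [23/50, -5/24]
step 0: P' = (I − K·H)·P̄ = [28/25 -1/5; -1/5 13/60]
step 1: x̄ = F·x = [-427/600, 217/200]
step 1: P̄ = F·P·Fᵀ + Q = [2369/300 -259/100; -259/100 827/100]
step 1: y = z − H·x̄ = [1051/200, -131/75]
step 1: S = H·P̄·Hᵀ + R = [7643/100 -852/25; -852/25 3596/75]
step 1: K = P̄·Hᵀ·S⁻¹ = [275343/938669 403492/938669; -300903/938669 8520/938669]
step 1: x' = x̄ + K·y = [74142/938669, -577671/938669]
step 1: P' = (I − K·H)·P̄ = [990546/938669 -183562/938669; -183562/938669 200602/938669]
step 2: x̄ = F·x = [429387/938669, 1807155/938669]
step 2: P̄ = F·P·Fᵀ + Q = [7183214/938669 -2297096/938669; -2297096/938669 7652012/938669]
step 2: y = z − H·x̄ = [6360134/938669, -1657077/938669]
step 2: S = H·P̄·Hᵀ + R = [70745446/938669 -32129496/938669; -32129496/938669 44718812/938669]
step 2: K = P̄·Hᵀ·S⁻¹ = [82849656/283825793 121549077/283825793; -90882030/283825793 2677458/283825793]
step 2: x' = x̄ + K·y = [476621514/283825793, -74085159/283825793]
step 2: P' = (I − K·H)·P̄ = [298331258/283825793 -55233104/283825793; -55233104/283825793 60588020/283825793]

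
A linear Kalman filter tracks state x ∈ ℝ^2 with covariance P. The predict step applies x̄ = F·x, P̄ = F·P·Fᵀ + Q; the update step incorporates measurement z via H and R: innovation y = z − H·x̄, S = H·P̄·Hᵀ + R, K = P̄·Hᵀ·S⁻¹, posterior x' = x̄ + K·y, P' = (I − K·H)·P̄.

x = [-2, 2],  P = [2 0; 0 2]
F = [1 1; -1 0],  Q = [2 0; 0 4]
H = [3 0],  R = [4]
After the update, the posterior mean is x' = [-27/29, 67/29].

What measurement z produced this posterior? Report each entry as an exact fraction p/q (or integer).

z = [-3]

x̄ = F·x = [0, 2]
P̄ = F·P·Fᵀ + Q = [6 -2; -2 6]
S = H·P̄·Hᵀ + R = [58]
K = P̄·Hᵀ·S⁻¹ = [9/29; -3/29]
x' − x̄ = [-27/29, 9/29] = K·y
y = (KᵀK)⁻¹·Kᵀ·(x' − x̄) = [-3]
z = y + H·x̄ = [-3] + [0] = [-3]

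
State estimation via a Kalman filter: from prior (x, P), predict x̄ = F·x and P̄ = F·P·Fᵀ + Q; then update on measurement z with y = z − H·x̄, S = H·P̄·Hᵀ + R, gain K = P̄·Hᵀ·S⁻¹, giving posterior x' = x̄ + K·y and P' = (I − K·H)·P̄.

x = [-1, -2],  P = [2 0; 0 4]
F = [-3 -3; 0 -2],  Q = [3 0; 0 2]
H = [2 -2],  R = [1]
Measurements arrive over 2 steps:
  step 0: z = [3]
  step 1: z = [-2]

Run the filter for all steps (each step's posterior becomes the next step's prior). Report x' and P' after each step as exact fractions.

step 0: x̄ = F·x = [9, 4]
step 0: P̄ = F·P·Fᵀ + Q = [57 24; 24 18]
step 0: y = z − H·x̄ = [-7]
step 0: S = H·P̄·Hᵀ + R = [109]
step 0: K = P̄·Hᵀ·S⁻¹ = [66/109; 12/109]
step 0: x' = x̄ + K·y = [519/109, 352/109]
step 0: P' = (I − K·H)·P̄ = [1857/109 1824/109; 1824/109 1818/109]
step 1: x̄ = F·x = [-2613/109, -704/109]
step 1: P̄ = F·P·Fᵀ + Q = [66234/109 21852/109; 21852/109 7490/109]
step 1: y = z − H·x̄ = [3600/109]
step 1: S = H·P̄·Hᵀ + R = [120189/109]
step 1: K = P̄·Hᵀ·S⁻¹ = [29588/40063; 28724/120189]
step 1: x' = x̄ + K·y = [16809/40063, 57472/40063]
step 1: P' = (I − K·H)·P̄ = [249390/40063 234596/40063; 234596/40063 689426/120189]

step 0: x' = [519/109, 352/109], P' = [1857/109 1824/109; 1824/109 1818/109]
step 1: x' = [16809/40063, 57472/40063], P' = [249390/40063 234596/40063; 234596/40063 689426/120189]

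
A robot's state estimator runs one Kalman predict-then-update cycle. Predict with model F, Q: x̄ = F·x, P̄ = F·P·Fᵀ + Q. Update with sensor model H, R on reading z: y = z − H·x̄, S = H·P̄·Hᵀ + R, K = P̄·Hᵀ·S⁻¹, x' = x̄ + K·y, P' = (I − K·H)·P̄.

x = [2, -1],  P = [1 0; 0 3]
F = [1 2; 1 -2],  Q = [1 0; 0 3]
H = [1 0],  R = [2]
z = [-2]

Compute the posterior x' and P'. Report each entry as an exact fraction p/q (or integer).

x' = [-7/4, 43/8]
P' = [7/4 -11/8; -11/8 135/16]

x̄ = F·x = [0, 4]
P̄ = F·P·Fᵀ + Q = [14 -11; -11 16]
y = z − H·x̄ = [-2]
S = H·P̄·Hᵀ + R = [16]
K = P̄·Hᵀ·S⁻¹ = [7/8; -11/16]
x' = x̄ + K·y = [-7/4, 43/8]
P' = (I − K·H)·P̄ = [7/4 -11/8; -11/8 135/16]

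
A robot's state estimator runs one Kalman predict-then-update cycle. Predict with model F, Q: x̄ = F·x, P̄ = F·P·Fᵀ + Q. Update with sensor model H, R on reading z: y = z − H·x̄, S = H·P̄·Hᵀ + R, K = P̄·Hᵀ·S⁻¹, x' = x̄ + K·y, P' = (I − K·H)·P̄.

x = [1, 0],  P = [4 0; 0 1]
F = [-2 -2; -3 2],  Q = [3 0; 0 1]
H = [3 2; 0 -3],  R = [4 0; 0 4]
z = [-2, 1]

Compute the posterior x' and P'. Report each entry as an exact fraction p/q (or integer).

x' = [-21140/47919, -16853/47919]
P' = [28604/47919 -12712/47919; -12712/47919 20204/47919]

x̄ = F·x = [-2, -3]
P̄ = F·P·Fᵀ + Q = [23 20; 20 41]
y = z − H·x̄ = [10, -8]
S = H·P̄·Hᵀ + R = [615 -426; -426 373]
K = P̄·Hᵀ·S⁻¹ = [15097/47919 3178/15973; 568/47919 -5051/15973]
x' = x̄ + K·y = [-21140/47919, -16853/47919]
P' = (I − K·H)·P̄ = [28604/47919 -12712/47919; -12712/47919 20204/47919]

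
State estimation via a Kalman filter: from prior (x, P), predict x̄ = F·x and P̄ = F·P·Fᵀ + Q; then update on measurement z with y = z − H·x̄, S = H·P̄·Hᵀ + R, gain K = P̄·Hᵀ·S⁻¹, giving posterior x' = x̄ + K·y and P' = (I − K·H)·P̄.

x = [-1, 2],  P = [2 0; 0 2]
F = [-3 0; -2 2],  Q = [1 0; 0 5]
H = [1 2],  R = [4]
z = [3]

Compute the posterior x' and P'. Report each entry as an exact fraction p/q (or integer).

x̄ = F·x = [3, 6]
P̄ = F·P·Fᵀ + Q = [19 12; 12 21]
y = z − H·x̄ = [-12]
S = H·P̄·Hᵀ + R = [155]
K = P̄·Hᵀ·S⁻¹ = [43/155; 54/155]
x' = x̄ + K·y = [-51/155, 282/155]
P' = (I − K·H)·P̄ = [1096/155 -462/155; -462/155 339/155]

x' = [-51/155, 282/155]
P' = [1096/155 -462/155; -462/155 339/155]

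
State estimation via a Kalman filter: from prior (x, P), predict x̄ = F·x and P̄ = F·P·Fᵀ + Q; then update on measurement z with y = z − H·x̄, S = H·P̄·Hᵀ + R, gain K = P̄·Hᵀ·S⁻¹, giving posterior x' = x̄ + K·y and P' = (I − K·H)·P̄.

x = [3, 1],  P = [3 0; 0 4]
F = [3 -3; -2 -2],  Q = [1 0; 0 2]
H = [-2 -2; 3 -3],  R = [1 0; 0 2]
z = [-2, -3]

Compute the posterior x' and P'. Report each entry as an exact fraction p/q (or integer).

x̄ = F·x = [6, -8]
P̄ = F·P·Fᵀ + Q = [64 6; 6 30]
y = z − H·x̄ = [-6, -45]
S = H·P̄·Hᵀ + R = [425 -204; -204 740]
K = P̄·Hᵀ·S⁻¹ = [-17026/68221 1335/8026; -16992/68221 -666/4013]
x' = x̄ + K·y = [1689/136442, 65674/68221]
P' = (I − K·H)·P̄ = [8039/68221 474/68221; 474/68221 8022/68221]

x' = [1689/136442, 65674/68221]
P' = [8039/68221 474/68221; 474/68221 8022/68221]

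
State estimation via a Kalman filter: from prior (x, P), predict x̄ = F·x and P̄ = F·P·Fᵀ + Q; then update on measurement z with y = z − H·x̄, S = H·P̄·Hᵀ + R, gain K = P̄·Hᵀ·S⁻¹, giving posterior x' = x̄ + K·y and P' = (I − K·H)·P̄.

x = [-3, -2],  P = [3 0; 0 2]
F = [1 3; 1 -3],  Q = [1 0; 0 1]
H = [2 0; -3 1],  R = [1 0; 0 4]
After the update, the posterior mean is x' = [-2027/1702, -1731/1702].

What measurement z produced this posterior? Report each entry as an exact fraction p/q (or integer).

x̄ = F·x = [-9, 3]
P̄ = F·P·Fᵀ + Q = [22 -15; -15 22]
S = H·P̄·Hᵀ + R = [89 -162; -162 314]
K = P̄·Hᵀ·S⁻¹ = [347/851 -81/1702; 717/851 1103/1702]
x' − x̄ = [13291/1702, -6837/1702] = K·y
y = (KᵀK)⁻¹·Kᵀ·(x' − x̄) = [16, -27]
z = y + H·x̄ = [16, -27] + [-18, 30] = [-2, 3]

z = [-2, 3]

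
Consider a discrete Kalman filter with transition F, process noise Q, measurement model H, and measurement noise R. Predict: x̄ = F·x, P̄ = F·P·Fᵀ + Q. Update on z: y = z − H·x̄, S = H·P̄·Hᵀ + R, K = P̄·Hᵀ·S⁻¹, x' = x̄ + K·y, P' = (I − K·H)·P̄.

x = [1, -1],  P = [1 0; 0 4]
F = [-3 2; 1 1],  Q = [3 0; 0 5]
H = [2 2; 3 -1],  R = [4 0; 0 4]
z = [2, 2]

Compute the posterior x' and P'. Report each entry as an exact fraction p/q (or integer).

x̄ = F·x = [-5, 0]
P̄ = F·P·Fᵀ + Q = [28 5; 5 10]
y = z − H·x̄ = [12, 17]
S = H·P̄·Hᵀ + R = [196 168; 168 236]
K = P̄·Hᵀ·S⁻¹ = [144/1127 157/644; 390/1127 -145/644]
x' = x̄ + K·y = [3055/4508, 1465/4508]
P' = (I − K·H)·P̄ = [1387/4508 -235/4508; -235/4508 3355/4508]

x' = [3055/4508, 1465/4508]
P' = [1387/4508 -235/4508; -235/4508 3355/4508]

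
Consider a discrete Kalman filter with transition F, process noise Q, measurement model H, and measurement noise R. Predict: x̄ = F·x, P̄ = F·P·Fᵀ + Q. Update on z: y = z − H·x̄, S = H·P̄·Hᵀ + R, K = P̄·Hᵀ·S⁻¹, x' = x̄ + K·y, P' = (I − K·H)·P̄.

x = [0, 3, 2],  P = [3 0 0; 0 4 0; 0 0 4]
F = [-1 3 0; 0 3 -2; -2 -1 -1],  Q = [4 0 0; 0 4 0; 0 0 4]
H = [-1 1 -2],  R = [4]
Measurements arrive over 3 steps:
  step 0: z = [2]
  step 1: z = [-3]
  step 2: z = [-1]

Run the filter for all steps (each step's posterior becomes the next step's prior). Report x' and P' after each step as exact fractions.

step 0: x̄ = F·x = [9, 5, -5]
step 0: P̄ = F·P·Fᵀ + Q = [43 36 -6; 36 56 -4; -6 -4 24]
step 0: y = z − H·x̄ = [-4]
step 0: S = H·P̄·Hᵀ + R = [119]
step 0: K = P̄·Hᵀ·S⁻¹ = [5/119; 4/17; -46/119]
step 0: x' = x̄ + K·y = [1051/119, 69/17, -411/119]
step 0: P' = (I − K·H)·P̄ = [5092/119 592/17 -484/119; 592/17 840/17 116/17; -484/119 116/17 740/119]
step 1: x̄ = F·x = [398/119, 2271/119, -2174/119]
step 1: P̄ = F·P·Fᵀ + Q = [33624/119 34648/119 -31096/119; 34648/119 46612/119 -43772/119; -31096/119 -43772/119 43728/119]
step 1: y = z − H·x̄ = [-6578/119]
step 1: S = H·P̄·Hᵀ + R = [237032/119]
step 1: K = P̄·Hᵀ·S⁻¹ = [7902/29629; 24877/59258; -25033/59258]
step 1: x' = x̄ + K·y = [-337706/29629, -122126/29629, 150589/29629]
step 1: P' = (I − K·H)·P̄ = [4174056/29629 2019104/29629 -1093280/29629; 2019104/29629 1204510/29629 -432174/29629; -1093280/29629 -432174/29629 355586/29629]
step 2: x̄ = F·x = [-28672/29629, -667556/29629, 646949/29629]
step 2: P̄ = F·P·Fᵀ + Q = [3018538/29629 5189762/29629 -5157696/29629; 5189762/29629 17567538/29629 -18957928/29629; -5157696/29629 -18957928/29629 21213784/29629]
step 2: y = z − H·x̄ = [1903153/29629]
step 2: S = H·P̄·Hᵀ + R = [150381132/29629]
step 2: K = P̄·Hᵀ·S⁻¹ = [3121654/37595283; 4191136/12531761; -4685650/12531761]
step 2: x' = x̄ + K·y = [164131534/37595283, -13138452/12531761, -27341409/12531761]
step 2: P' = (I − K·H)·P̄ = [2514559910/37595283 428760714/12531761 -206794064/12531761; 428760714/12531761 316066554/12531761 -64729352/12531761; -206794064/12531761 -64729352/12531761 80403656/12531761]

step 0: x' = [1051/119, 69/17, -411/119], P' = [5092/119 592/17 -484/119; 592/17 840/17 116/17; -484/119 116/17 740/119]
step 1: x' = [-337706/29629, -122126/29629, 150589/29629], P' = [4174056/29629 2019104/29629 -1093280/29629; 2019104/29629 1204510/29629 -432174/29629; -1093280/29629 -432174/29629 355586/29629]
step 2: x' = [164131534/37595283, -13138452/12531761, -27341409/12531761], P' = [2514559910/37595283 428760714/12531761 -206794064/12531761; 428760714/12531761 316066554/12531761 -64729352/12531761; -206794064/12531761 -64729352/12531761 80403656/12531761]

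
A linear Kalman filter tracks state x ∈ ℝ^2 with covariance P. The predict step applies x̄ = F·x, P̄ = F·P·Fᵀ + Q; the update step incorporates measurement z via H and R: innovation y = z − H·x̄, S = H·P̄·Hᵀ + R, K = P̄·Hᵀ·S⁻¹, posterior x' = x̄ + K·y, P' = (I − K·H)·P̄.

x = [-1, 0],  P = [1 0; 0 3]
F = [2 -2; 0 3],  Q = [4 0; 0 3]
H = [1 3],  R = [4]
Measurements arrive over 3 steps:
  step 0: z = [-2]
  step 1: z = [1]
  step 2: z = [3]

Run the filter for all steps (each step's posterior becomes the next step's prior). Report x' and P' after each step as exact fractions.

step 0: x' = [-2, 0], P' = [1282/93 -150/31; -150/31 66/31]
step 1: x' = [-6160/1097, 2295/1097], P' = [549652/5485 -37116/1097; -37116/1097 12984/1097]
step 2: x' = [-5561866/375423, 744135/125141], P' = [217397084/375423 -24397068/125141; -24397068/125141 8265336/125141]

step 0: x̄ = F·x = [-2, 0]
step 0: P̄ = F·P·Fᵀ + Q = [20 -18; -18 30]
step 0: y = z − H·x̄ = [0]
step 0: S = H·P̄·Hᵀ + R = [186]
step 0: K = P̄·Hᵀ·S⁻¹ = [-17/93; 12/31]
step 0: x' = x̄ + K·y = [-2, 0]
step 0: P' = (I − K·H)·P̄ = [1282/93 -150/31; -150/31 66/31]
step 1: x̄ = F·x = [-4, 0]
step 1: P̄ = F·P·Fᵀ + Q = [9892/93 -1296/31; -1296/31 687/31]
step 1: y = z − H·x̄ = [5]
step 1: S = H·P̄·Hᵀ + R = [5485/93]
step 1: K = P̄·Hᵀ·S⁻¹ = [-1772/5485; 459/1097]
step 1: x' = x̄ + K·y = [-6160/1097, 2295/1097]
step 1: P' = (I − K·H)·P̄ = [549652/5485 -37116/1097; -37116/1097 12984/1097]
step 2: x̄ = F·x = [-16910/1097, 6885/1097]
step 2: P̄ = F·P·Fᵀ + Q = [3964868/5485 -300600/1097; -300600/1097 120147/1097]
step 2: y = z − H·x̄ = [-454/1097]
step 2: S = H·P̄·Hᵀ + R = [375423/5485]
step 2: K = P̄·Hᵀ·S⁻¹ = [-544132/375423; 99735/125141]
step 2: x' = x̄ + K·y = [-5561866/375423, 744135/125141]
step 2: P' = (I − K·H)·P̄ = [217397084/375423 -24397068/125141; -24397068/125141 8265336/125141]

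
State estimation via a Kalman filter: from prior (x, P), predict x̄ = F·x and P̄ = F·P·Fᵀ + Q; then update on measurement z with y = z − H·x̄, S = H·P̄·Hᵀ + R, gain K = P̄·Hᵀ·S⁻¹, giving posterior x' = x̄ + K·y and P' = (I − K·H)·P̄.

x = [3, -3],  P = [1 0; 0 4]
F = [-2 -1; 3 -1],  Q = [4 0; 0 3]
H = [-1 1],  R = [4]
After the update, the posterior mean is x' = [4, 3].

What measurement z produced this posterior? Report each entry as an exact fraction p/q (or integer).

z = [-3]

x̄ = F·x = [-3, 12]
P̄ = F·P·Fᵀ + Q = [12 -2; -2 16]
S = H·P̄·Hᵀ + R = [36]
K = P̄·Hᵀ·S⁻¹ = [-7/18; 1/2]
x' − x̄ = [7, -9] = K·y
y = (KᵀK)⁻¹·Kᵀ·(x' − x̄) = [-18]
z = y + H·x̄ = [-18] + [15] = [-3]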